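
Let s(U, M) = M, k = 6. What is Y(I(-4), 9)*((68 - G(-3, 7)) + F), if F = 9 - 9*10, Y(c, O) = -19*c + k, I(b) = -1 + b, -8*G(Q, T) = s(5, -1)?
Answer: -10605/8 ≈ -1325.6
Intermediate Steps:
G(Q, T) = ⅛ (G(Q, T) = -⅛*(-1) = ⅛)
Y(c, O) = 6 - 19*c (Y(c, O) = -19*c + 6 = 6 - 19*c)
F = -81 (F = 9 - 90 = -81)
Y(I(-4), 9)*((68 - G(-3, 7)) + F) = (6 - 19*(-1 - 4))*((68 - 1*⅛) - 81) = (6 - 19*(-5))*((68 - ⅛) - 81) = (6 + 95)*(543/8 - 81) = 101*(-105/8) = -10605/8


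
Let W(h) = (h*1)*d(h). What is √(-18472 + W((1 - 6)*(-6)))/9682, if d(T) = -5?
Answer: I*√18622/9682 ≈ 0.014094*I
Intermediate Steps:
W(h) = -5*h (W(h) = (h*1)*(-5) = h*(-5) = -5*h)
√(-18472 + W((1 - 6)*(-6)))/9682 = √(-18472 - 5*(1 - 6)*(-6))/9682 = √(-18472 - (-25)*(-6))*(1/9682) = √(-18472 - 5*30)*(1/9682) = √(-18472 - 150)*(1/9682) = √(-18622)*(1/9682) = (I*√18622)*(1/9682) = I*√18622/9682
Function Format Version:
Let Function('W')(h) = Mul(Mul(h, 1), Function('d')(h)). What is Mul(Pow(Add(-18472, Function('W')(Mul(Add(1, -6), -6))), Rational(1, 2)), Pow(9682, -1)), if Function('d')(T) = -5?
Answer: Mul(Rational(1, 9682), I, Pow(18622, Rational(1, 2))) ≈ Mul(0.014094, I)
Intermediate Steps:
Function('W')(h) = Mul(-5, h) (Function('W')(h) = Mul(Mul(h, 1), -5) = Mul(h, -5) = Mul(-5, h))
Mul(Pow(Add(-18472, Function('W')(Mul(Add(1, -6), -6))), Rational(1, 2)), Pow(9682, -1)) = Mul(Pow(Add(-18472, Mul(-5, Mul(Add(1, -6), -6))), Rational(1, 2)), Pow(9682, -1)) = Mul(Pow(Add(-18472, Mul(-5, Mul(-5, -6))), Rational(1, 2)), Rational(1, 9682)) = Mul(Pow(Add(-18472, Mul(-5, 30)), Rational(1, 2)), Rational(1, 9682)) = Mul(Pow(Add(-18472, -150), Rational(1, 2)), Rational(1, 9682)) = Mul(Pow(-18622, Rational(1, 2)), Rational(1, 9682)) = Mul(Mul(I, Pow(18622, Rational(1, 2))), Rational(1, 9682)) = Mul(Rational(1, 9682), I, Pow(18622, Rational(1, 2)))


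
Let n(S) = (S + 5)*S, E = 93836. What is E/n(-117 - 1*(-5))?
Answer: 23459/2996 ≈ 7.8301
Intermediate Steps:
n(S) = S*(5 + S) (n(S) = (5 + S)*S = S*(5 + S))
E/n(-117 - 1*(-5)) = 93836/(((-117 - 1*(-5))*(5 + (-117 - 1*(-5))))) = 93836/(((-117 + 5)*(5 + (-117 + 5)))) = 93836/((-112*(5 - 112))) = 93836/((-112*(-107))) = 93836/11984 = 93836*(1/11984) = 23459/2996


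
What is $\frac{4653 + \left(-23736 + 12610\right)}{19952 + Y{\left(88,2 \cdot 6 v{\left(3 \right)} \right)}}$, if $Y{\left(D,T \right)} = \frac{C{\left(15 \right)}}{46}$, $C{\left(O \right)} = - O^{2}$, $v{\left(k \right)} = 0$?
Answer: $- \frac{297758}{917567} \approx -0.32451$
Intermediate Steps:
$Y{\left(D,T \right)} = - \frac{225}{46}$ ($Y{\left(D,T \right)} = \frac{\left(-1\right) 15^{2}}{46} = \left(-1\right) 225 \cdot \frac{1}{46} = \left(-225\right) \frac{1}{46} = - \frac{225}{46}$)
$\frac{4653 + \left(-23736 + 12610\right)}{19952 + Y{\left(88,2 \cdot 6 v{\left(3 \right)} \right)}} = \frac{4653 + \left(-23736 + 12610\right)}{19952 - \frac{225}{46}} = \frac{4653 - 11126}{\frac{917567}{46}} = \left(-6473\right) \frac{46}{917567} = - \frac{297758}{917567}$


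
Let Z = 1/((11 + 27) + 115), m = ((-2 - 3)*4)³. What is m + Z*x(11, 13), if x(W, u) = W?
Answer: -1223989/153 ≈ -7999.9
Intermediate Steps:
m = -8000 (m = (-5*4)³ = (-20)³ = -8000)
Z = 1/153 (Z = 1/(38 + 115) = 1/153 ≈ 0.0065359)
m + Z*x(11, 13) = -8000 + (1/153)*11 = -8000 + 11/153 = -1223989/153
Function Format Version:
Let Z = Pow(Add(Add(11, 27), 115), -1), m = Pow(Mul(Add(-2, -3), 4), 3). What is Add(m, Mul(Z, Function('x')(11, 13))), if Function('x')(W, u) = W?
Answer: Rational(-1223989, 153) ≈ -7999.9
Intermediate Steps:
m = -8000 (m = Pow(Mul(-5, 4), 3) = Pow(-20, 3) = -8000)
Z = Rational(1, 153) (Z = Pow(Add(38, 115), -1) = Pow(153, -1) = Rational(1, 153) ≈ 0.0065359)
Add(m, Mul(Z, Function('x')(11, 13))) = Add(-8000, Mul(Rational(1, 153), 11)) = Add(-8000, Rational(11, 153)) = Rational(-1223989, 153)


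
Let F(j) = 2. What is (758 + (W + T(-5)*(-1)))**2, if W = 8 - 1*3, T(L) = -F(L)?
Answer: 585225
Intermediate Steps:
T(L) = -2 (T(L) = -1*2 = -2)
W = 5 (W = 8 - 3 = 5)
(758 + (W + T(-5)*(-1)))**2 = (758 + (5 - 2*(-1)))**2 = (758 + (5 + 2))**2 = (758 + 7)**2 = 765**2 = 585225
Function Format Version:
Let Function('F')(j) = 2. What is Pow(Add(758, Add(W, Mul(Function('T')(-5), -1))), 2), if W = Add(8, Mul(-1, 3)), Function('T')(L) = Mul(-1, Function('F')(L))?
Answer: 585225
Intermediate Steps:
Function('T')(L) = -2 (Function('T')(L) = Mul(-1, 2) = -2)
W = 5 (W = Add(8, -3) = 5)
Pow(Add(758, Add(W, Mul(Function('T')(-5), -1))), 2) = Pow(Add(758, Add(5, Mul(-2, -1))), 2) = Pow(Add(758, Add(5, 2)), 2) = Pow(Add(758, 7), 2) = Pow(765, 2) = 585225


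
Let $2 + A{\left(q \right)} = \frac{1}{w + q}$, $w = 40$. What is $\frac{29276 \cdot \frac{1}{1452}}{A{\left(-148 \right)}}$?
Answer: $- \frac{263484}{26257} \approx -10.035$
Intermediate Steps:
$A{\left(q \right)} = -2 + \frac{1}{40 + q}$
$\frac{29276 \cdot \frac{1}{1452}}{A{\left(-148 \right)}} = \frac{29276 \cdot \frac{1}{1452}}{\frac{1}{40 - 148} \left(-79 - -296\right)} = \frac{29276 \cdot \frac{1}{1452}}{\frac{1}{-108} \left(-79 + 296\right)} = \frac{7319}{363 \left(\left(- \frac{1}{108}\right) 217\right)} = \frac{7319}{363 \left(- \frac{217}{108}\right)} = \frac{7319}{363} \left(- \frac{108}{217}\right) = - \frac{263484}{26257}$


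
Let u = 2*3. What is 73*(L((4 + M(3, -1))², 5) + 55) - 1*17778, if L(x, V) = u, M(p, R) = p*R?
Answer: -13325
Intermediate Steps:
M(p, R) = R*p
u = 6
L(x, V) = 6
73*(L((4 + M(3, -1))², 5) + 55) - 1*17778 = 73*(6 + 55) - 1*17778 = 73*61 - 17778 = 4453 - 17778 = -13325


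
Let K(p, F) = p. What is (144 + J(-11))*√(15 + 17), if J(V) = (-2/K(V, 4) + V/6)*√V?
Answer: 576*√2 - 218*I*√22/33 ≈ 814.59 - 30.985*I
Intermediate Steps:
J(V) = √V*(-2/V + V/6) (J(V) = (-2/V + V/6)*√V = √V*(-2/V + V/6))
(144 + J(-11))*√(15 + 17) = (144 + (-12 + (-11)²)/(6*√(-11)))*√(15 + 17) = (144 + (-I*√11/11)*(-12 + 121)/6)*√32 = (144 + (⅙)*(-I*√11/11)*109)*(4*√2) = (144 - 109*I*√11/66)*(4*√2) = 4*√2*(144 - 109*I*√11/66)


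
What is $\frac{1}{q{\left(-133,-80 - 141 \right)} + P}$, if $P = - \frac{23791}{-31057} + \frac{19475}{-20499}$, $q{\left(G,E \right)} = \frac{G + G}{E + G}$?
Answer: $\frac{37561609137}{21312801379} \approx 1.7624$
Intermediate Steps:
$q{\left(G,E \right)} = \frac{2 G}{E + G}$
$P = - \frac{117143366}{636637443}$ ($P = \left(-23791\right) \left(- \frac{1}{31057}\right) + 19475 \left(- \frac{1}{20499}\right) = \frac{23791}{31057} - \frac{19475}{20499} = - \frac{117143366}{636637443} \approx -0.184$)
$\frac{1}{q{\left(-133,-80 - 141 \right)} + P} = \frac{1}{2 \left(-133\right) \frac{1}{\left(-80 - 141\right) - 133} - \frac{117143366}{636637443}} = \frac{1}{2 \left(-133\right) \frac{1}{-221 - 133} - \frac{117143366}{636637443}} = \frac{1}{2 \left(-133\right) \frac{1}{-354} - \frac{117143366}{636637443}} = \frac{1}{2 \left(-133\right) \left(- \frac{1}{354}\right) - \frac{117143366}{636637443}} = \frac{1}{\frac{133}{177} - \frac{117143366}{636637443}} = \frac{1}{\frac{21312801379}{37561609137}} = \frac{37561609137}{21312801379}$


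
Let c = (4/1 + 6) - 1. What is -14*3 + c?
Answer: -33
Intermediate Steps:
c = 9 (c = (4*1 + 6) - 1 = (4 + 6) - 1 = 10 - 1 = 9)
-14*3 + c = -14*3 + 9 = -42 + 9 = -33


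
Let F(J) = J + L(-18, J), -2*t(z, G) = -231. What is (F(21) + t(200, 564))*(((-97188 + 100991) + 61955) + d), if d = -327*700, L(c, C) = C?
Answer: -25694865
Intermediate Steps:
t(z, G) = 231/2 (t(z, G) = -1/2*(-231) = 231/2)
d = -228900
F(J) = 2*J (F(J) = J + J = 2*J)
(F(21) + t(200, 564))*(((-97188 + 100991) + 61955) + d) = (2*21 + 231/2)*(((-97188 + 100991) + 61955) - 228900) = (42 + 231/2)*((3803 + 61955) - 228900) = 315*(65758 - 228900)/2 = (315/2)*(-163142) = -25694865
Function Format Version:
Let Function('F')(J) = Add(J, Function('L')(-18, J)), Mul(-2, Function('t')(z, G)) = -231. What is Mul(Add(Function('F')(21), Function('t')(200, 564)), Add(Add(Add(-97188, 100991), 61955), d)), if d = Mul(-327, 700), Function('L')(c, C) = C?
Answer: -25694865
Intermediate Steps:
Function('t')(z, G) = Rational(231, 2) (Function('t')(z, G) = Mul(Rational(-1, 2), -231) = Rational(231, 2))
d = -228900
Function('F')(J) = Mul(2, J) (Function('F')(J) = Add(J, J) = Mul(2, J))
Mul(Add(Function('F')(21), Function('t')(200, 564)), Add(Add(Add(-97188, 100991), 61955), d)) = Mul(Add(Mul(2, 21), Rational(231, 2)), Add(Add(Add(-97188, 100991), 61955), -228900)) = Mul(Add(42, Rational(231, 2)), Add(Add(3803, 61955), -228900)) = Mul(Rational(315, 2), Add(65758, -228900)) = Mul(Rational(315, 2), -163142) = -25694865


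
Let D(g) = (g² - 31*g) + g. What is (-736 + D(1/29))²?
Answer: 384207824025/707281 ≈ 5.4322e+5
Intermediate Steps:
D(g) = g² - 30*g
(-736 + D(1/29))² = (-736 + (-30 + 1/29)/29)² = (-736 + (1/29)*(-869/29))² = (-736 - 869/841)² = (-619845/841)² = 384207824025/707281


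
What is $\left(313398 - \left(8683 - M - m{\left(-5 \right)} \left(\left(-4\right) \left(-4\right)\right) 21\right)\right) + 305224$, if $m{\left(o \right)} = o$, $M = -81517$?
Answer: $526742$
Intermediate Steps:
$\left(313398 - \left(8683 - M - m{\left(-5 \right)} \left(\left(-4\right) \left(-4\right)\right) 21\right)\right) + 305224 = \left(313398 - \left(90200 - - 5 \left(\left(-4\right) \left(-4\right)\right) 21\right)\right) + 305224 = \left(313398 - \left(90200 - \left(-5\right) 16 \cdot 21\right)\right) + 305224 = \left(313398 - 91880\right) + 305224 = 221518 + 305224 = 526742$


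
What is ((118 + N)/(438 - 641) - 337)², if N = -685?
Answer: 93934864/841 ≈ 1.1169e+5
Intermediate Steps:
((118 + N)/(438 - 641) - 337)² = ((118 - 685)/(438 - 641) - 337)² = (-567/(-203) - 337)² = (-567*(-1/203) - 337)² = (81/29 - 337)² = (-9692/29)² = 93934864/841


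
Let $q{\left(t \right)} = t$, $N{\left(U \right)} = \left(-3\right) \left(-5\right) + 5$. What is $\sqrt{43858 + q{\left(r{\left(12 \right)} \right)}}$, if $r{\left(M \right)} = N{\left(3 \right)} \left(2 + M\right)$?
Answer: $\sqrt{44138} \approx 210.09$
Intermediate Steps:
$N{\left(U \right)} = 20$ ($N{\left(U \right)} = 15 + 5 = 20$)
$r{\left(M \right)} = 40 + 20 M$ ($r{\left(M \right)} = 20 \left(2 + M\right) = 40 + 20 M$)
$\sqrt{43858 + q{\left(r{\left(12 \right)} \right)}} = \sqrt{43858 + \left(40 + 20 \cdot 12\right)} = \sqrt{43858 + \left(40 + 240\right)} = \sqrt{43858 + 280} = \sqrt{44138}$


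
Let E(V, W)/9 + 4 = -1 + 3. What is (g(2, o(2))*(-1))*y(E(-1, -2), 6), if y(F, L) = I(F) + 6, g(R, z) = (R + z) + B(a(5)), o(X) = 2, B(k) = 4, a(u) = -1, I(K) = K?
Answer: 96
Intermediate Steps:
g(R, z) = 4 + R + z (g(R, z) = (R + z) + 4 = 4 + R + z)
E(V, W) = -18 (E(V, W) = -36 + 9*(-1 + 3) = -36 + 9*2 = -36 + 18 = -18)
y(F, L) = 6 + F (y(F, L) = F + 6 = 6 + F)
(g(2, o(2))*(-1))*y(E(-1, -2), 6) = ((4 + 2 + 2)*(-1))*(6 - 18) = (8*(-1))*(-12) = -8*(-12) = 96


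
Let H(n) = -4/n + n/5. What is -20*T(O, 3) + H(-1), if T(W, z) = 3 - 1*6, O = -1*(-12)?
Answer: 319/5 ≈ 63.800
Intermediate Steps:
H(n) = -4/n + n/5 (H(n) = -4/n + n*(⅕) = -4/n + n/5)
O = 12
T(W, z) = -3 (T(W, z) = 3 - 6 = -3)
-20*T(O, 3) + H(-1) = -20*(-3) + (-4/(-1) + (⅕)*(-1)) = 60 + (-4*(-1) - ⅕) = 60 + (4 - ⅕) = 60 + 19/5 = 319/5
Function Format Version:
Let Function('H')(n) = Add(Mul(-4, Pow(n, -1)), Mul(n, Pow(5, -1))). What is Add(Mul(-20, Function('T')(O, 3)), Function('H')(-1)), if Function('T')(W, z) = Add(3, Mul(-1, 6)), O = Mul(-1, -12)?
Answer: Rational(319, 5) ≈ 63.800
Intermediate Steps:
Function('H')(n) = Add(Mul(-4, Pow(n, -1)), Mul(Rational(1, 5), n)) (Function('H')(n) = Add(Mul(-4, Pow(n, -1)), Mul(n, Rational(1, 5))) = Add(Mul(-4, Pow(n, -1)), Mul(Rational(1, 5), n)))
O = 12
Function('T')(W, z) = -3 (Function('T')(W, z) = Add(3, -6) = -3)
Add(Mul(-20, Function('T')(O, 3)), Function('H')(-1)) = Add(Mul(-20, -3), Add(Mul(-4, Pow(-1, -1)), Mul(Rational(1, 5), -1))) = Add(60, Add(Mul(-4, -1), Rational(-1, 5))) = Add(60, Add(4, Rational(-1, 5))) = Add(60, Rational(19, 5)) = Rational(319, 5)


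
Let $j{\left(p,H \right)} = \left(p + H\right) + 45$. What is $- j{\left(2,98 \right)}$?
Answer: $-145$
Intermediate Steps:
$j{\left(p,H \right)} = 45 + H + p$ ($j{\left(p,H \right)} = \left(H + p\right) + 45 = 45 + H + p$)
$- j{\left(2,98 \right)} = - (45 + 98 + 2) = \left(-1\right) 145 = -145$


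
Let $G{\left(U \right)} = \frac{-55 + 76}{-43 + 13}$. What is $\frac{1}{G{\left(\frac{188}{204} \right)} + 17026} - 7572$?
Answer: $- \frac{1289155706}{170253} \approx -7572.0$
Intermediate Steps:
$G{\left(U \right)} = - \frac{7}{10}$ ($G{\left(U \right)} = \frac{21}{-30} = 21 \left(- \frac{1}{30}\right) = - \frac{7}{10}$)
$\frac{1}{G{\left(\frac{188}{204} \right)} + 17026} - 7572 = \frac{1}{- \frac{7}{10} + 17026} - 7572 = \frac{1}{\frac{170253}{10}} - 7572 = \frac{10}{170253} - 7572 = - \frac{1289155706}{170253}$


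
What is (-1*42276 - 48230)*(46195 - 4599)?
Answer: -3764687576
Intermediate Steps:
(-1*42276 - 48230)*(46195 - 4599) = (-42276 - 48230)*41596 = -90506*41596 = -3764687576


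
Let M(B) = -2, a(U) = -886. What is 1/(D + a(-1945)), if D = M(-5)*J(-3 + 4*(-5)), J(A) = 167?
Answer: -1/1220 ≈ -0.00081967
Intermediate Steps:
D = -334 (D = -2*167 = -334)
1/(D + a(-1945)) = 1/(-334 - 886) = 1/(-1220) = -1/1220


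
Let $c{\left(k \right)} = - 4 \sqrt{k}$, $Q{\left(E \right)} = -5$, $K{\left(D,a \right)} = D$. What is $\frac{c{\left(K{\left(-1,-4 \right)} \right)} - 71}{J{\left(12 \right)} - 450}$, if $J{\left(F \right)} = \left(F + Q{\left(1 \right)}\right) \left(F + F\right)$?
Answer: $\frac{71}{282} + \frac{2 i}{141} \approx 0.25177 + 0.014184 i$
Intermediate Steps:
$J{\left(F \right)} = 2 F \left(-5 + F\right)$ ($J{\left(F \right)} = \left(F - 5\right) \left(F + F\right) = \left(-5 + F\right) 2 F = 2 F \left(-5 + F\right)$)
$\frac{c{\left(K{\left(-1,-4 \right)} \right)} - 71}{J{\left(12 \right)} - 450} = \frac{- 4 \sqrt{-1} - 71}{2 \cdot 12 \left(-5 + 12\right) - 450} = \frac{- 4 i - 71}{2 \cdot 12 \cdot 7 - 450} = \frac{-71 - 4 i}{168 - 450} = \frac{-71 - 4 i}{-282} = \left(-71 - 4 i\right) \left(- \frac{1}{282}\right) = \frac{71}{282} + \frac{2 i}{141}$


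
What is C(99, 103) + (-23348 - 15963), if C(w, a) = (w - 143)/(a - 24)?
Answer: -3105613/79 ≈ -39312.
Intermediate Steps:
C(w, a) = (-143 + w)/(-24 + a)
C(99, 103) + (-23348 - 15963) = (-143 + 99)/(-24 + 103) + (-23348 - 15963) = -44/79 - 39311 = -3105613/79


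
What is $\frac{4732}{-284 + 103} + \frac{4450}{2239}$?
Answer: $- \frac{9789498}{405259} \approx -24.156$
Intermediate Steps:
$\frac{4732}{-284 + 103} + \frac{4450}{2239} = \frac{4732}{-181} + 4450 \cdot \frac{1}{2239} = 4732 \left(- \frac{1}{181}\right) + \frac{4450}{2239} = - \frac{4732}{181} + \frac{4450}{2239} = - \frac{9789498}{405259}$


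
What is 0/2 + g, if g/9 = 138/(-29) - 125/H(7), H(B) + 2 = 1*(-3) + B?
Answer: -35109/58 ≈ -605.33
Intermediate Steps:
H(B) = -5 + B (H(B) = -2 + (1*(-3) + B) = -2 + (-3 + B) = -5 + B)
g = -35109/58 (g = 9*(138/(-29) - 125/(-5 + 7)) = 9*(138*(-1/29) - 125/2) = 9*(-138/29 - 125*½) = 9*(-138/29 - 125/2) = 9*(-3901/58) = -35109/58 ≈ -605.33)
0/2 + g = 0/2 - 35109/58 = (½)*0 - 35109/58 = 0 - 35109/58 = -35109/58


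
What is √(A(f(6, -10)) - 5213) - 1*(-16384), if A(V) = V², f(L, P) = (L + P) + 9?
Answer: 16384 + 2*I*√1297 ≈ 16384.0 + 72.028*I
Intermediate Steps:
f(L, P) = 9 + L + P
√(A(f(6, -10)) - 5213) - 1*(-16384) = √((9 + 6 - 10)² - 5213) - 1*(-16384) = √(5² - 5213) + 16384 = √(25 - 5213) + 16384 = √(-5188) + 16384 = 2*I*√1297 + 16384 = 16384 + 2*I*√1297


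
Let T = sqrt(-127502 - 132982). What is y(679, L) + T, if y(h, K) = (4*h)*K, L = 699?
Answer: 1898484 + 14*I*sqrt(1329) ≈ 1.8985e+6 + 510.38*I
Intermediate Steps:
y(h, K) = 4*K*h
T = 14*I*sqrt(1329) (T = sqrt(-260484) = 14*I*sqrt(1329) ≈ 510.38*I)
y(679, L) + T = 4*699*679 + 14*I*sqrt(1329) = 1898484 + 14*I*sqrt(1329)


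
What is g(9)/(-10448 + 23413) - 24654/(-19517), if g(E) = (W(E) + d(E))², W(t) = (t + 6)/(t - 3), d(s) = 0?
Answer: 255808873/202430324 ≈ 1.2637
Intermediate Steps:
W(t) = (6 + t)/(-3 + t)
g(E) = (6 + E)²/(-3 + E)² (g(E) = ((6 + E)/(-3 + E) + 0)² = ((6 + E)/(-3 + E))² = (6 + E)²/(-3 + E)²)
g(9)/(-10448 + 23413) - 24654/(-19517) = ((6 + 9)²/(-3 + 9)²)/(-10448 + 23413) - 24654/(-19517) = (15²/6²)/12965 - 24654*(-1/19517) = ((1/36)*225)*(1/12965) + 24654/19517 = (25/4)*(1/12965) + 24654/19517 = 5/10372 + 24654/19517 = 255808873/202430324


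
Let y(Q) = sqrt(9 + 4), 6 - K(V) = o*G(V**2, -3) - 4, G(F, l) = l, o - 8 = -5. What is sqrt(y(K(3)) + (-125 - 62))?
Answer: sqrt(-187 + sqrt(13)) ≈ 13.542*I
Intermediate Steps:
o = 3 (o = 8 - 5 = 3)
K(V) = 19 (K(V) = 6 - (3*(-3) - 4) = 6 - (-9 - 4) = 6 - 1*(-13) = 6 + 13 = 19)
y(Q) = sqrt(13)
sqrt(y(K(3)) + (-125 - 62)) = sqrt(sqrt(13) + (-125 - 62)) = sqrt(sqrt(13) - 187) = sqrt(-187 + sqrt(13))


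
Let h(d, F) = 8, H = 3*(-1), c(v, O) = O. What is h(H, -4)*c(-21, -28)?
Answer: -224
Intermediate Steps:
H = -3
h(H, -4)*c(-21, -28) = 8*(-28) = -224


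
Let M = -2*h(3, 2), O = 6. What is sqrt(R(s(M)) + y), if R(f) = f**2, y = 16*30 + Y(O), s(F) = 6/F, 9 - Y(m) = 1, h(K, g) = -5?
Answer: sqrt(12209)/5 ≈ 22.099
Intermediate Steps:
Y(m) = 8 (Y(m) = 9 - 1*1 = 9 - 1 = 8)
M = 10 (M = -2*(-5) = 10)
y = 488 (y = 16*30 + 8 = 480 + 8 = 488)
sqrt(R(s(M)) + y) = sqrt((6/10)**2 + 488) = sqrt((6*(1/10))**2 + 488) = sqrt((3/5)**2 + 488) = sqrt(9/25 + 488) = sqrt(12209/25) = sqrt(12209)/5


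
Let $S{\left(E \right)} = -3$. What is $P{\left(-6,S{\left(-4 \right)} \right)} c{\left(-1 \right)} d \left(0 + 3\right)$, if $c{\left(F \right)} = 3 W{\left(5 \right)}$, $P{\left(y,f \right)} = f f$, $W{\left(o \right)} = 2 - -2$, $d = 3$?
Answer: $972$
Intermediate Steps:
$W{\left(o \right)} = 4$ ($W{\left(o \right)} = 2 + 2 = 4$)
$P{\left(y,f \right)} = f^{2}$
$c{\left(F \right)} = 12$ ($c{\left(F \right)} = 3 \cdot 4 = 12$)
$P{\left(-6,S{\left(-4 \right)} \right)} c{\left(-1 \right)} d \left(0 + 3\right) = \left(-3\right)^{2} \cdot 12 \cdot 3 \left(0 + 3\right) = 9 \cdot 12 \cdot 3 \cdot 3 = 108 \cdot 9 = 972$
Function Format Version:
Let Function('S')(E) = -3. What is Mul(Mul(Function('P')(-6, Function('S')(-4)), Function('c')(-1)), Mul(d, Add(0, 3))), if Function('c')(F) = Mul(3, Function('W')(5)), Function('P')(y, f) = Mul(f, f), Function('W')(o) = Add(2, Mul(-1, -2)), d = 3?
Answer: 972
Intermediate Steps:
Function('W')(o) = 4 (Function('W')(o) = Add(2, 2) = 4)
Function('P')(y, f) = Pow(f, 2)
Function('c')(F) = 12 (Function('c')(F) = Mul(3, 4) = 12)
Mul(Mul(Function('P')(-6, Function('S')(-4)), Function('c')(-1)), Mul(d, Add(0, 3))) = Mul(Mul(Pow(-3, 2), 12), Mul(3, Add(0, 3))) = Mul(Mul(9, 12), Mul(3, 3)) = Mul(108, 9) = 972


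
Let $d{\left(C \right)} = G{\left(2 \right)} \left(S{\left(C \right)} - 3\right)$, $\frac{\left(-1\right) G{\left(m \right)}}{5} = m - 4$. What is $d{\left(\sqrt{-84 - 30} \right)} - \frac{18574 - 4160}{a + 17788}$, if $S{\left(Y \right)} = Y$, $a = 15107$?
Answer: $- \frac{1001264}{32895} + 10 i \sqrt{114} \approx -30.438 + 106.77 i$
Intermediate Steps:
$G{\left(m \right)} = 20 - 5 m$ ($G{\left(m \right)} = - 5 \left(m - 4\right) = - 5 \left(-4 + m\right) = 20 - 5 m$)
$d{\left(C \right)} = -30 + 10 C$ ($d{\left(C \right)} = \left(20 - 10\right) \left(C - 3\right) = \left(20 - 10\right) \left(-3 + C\right) = 10 \left(-3 + C\right) = -30 + 10 C$)
$d{\left(\sqrt{-84 - 30} \right)} - \frac{18574 - 4160}{a + 17788} = \left(-30 + 10 \sqrt{-84 - 30}\right) - \frac{18574 - 4160}{15107 + 17788} = \left(-30 + 10 \sqrt{-114}\right) - \frac{14414}{32895} = \left(-30 + 10 i \sqrt{114}\right) - 14414 \cdot \frac{1}{32895} = \left(-30 + 10 i \sqrt{114}\right) - \frac{14414}{32895} = - \frac{1001264}{32895} + 10 i \sqrt{114}$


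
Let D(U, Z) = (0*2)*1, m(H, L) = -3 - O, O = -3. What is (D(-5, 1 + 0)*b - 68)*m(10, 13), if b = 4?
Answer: 0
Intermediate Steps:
m(H, L) = 0 (m(H, L) = -3 - 1*(-3) = -3 + 3 = 0)
D(U, Z) = 0 (D(U, Z) = 0*1 = 0)
(D(-5, 1 + 0)*b - 68)*m(10, 13) = (0*4 - 68)*0 = (0 - 68)*0 = -68*0 = 0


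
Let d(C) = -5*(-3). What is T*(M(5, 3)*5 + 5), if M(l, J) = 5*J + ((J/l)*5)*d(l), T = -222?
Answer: -67710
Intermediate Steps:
d(C) = 15
M(l, J) = 5*J + 75*J/l (M(l, J) = 5*J + ((J/l)*5)*15 = 5*J + (5*J/l)*15 = 5*J + 75*J/l)
T*(M(5, 3)*5 + 5) = -222*((5*3*(15 + 5)/5)*5 + 5) = -222*((5*3*(1/5)*20)*5 + 5) = -222*(60*5 + 5) = -222*(300 + 5) = -222*305 = -67710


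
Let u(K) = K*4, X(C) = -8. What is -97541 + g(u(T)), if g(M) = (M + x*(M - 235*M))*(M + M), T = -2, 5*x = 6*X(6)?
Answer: 950631/5 ≈ 1.9013e+5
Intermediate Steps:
x = -48/5 (x = (6*(-8))/5 = (⅕)*(-48) = -48/5 ≈ -9.6000)
u(K) = 4*K
g(M) = 22474*M²/5 (g(M) = (M - 48*(M - 235*M)/5)*(M + M) = (M - (-11232)*M/5)*(2*M) = (M + 11232*M/5)*(2*M) = (11237*M/5)*(2*M) = 22474*M²/5)
-97541 + g(u(T)) = -97541 + 22474*(4*(-2))²/5 = -97541 + (22474/5)*(-8)² = -97541 + (22474/5)*64 = -97541 + 1438336/5 = 950631/5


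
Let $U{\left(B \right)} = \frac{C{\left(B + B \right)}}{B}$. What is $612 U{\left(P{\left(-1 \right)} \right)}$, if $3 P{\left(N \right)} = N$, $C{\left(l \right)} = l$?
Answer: $1224$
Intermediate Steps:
$P{\left(N \right)} = \frac{N}{3}$
$U{\left(B \right)} = 2$ ($U{\left(B \right)} = \frac{B + B}{B} = \frac{2 B}{B} = 2$)
$612 U{\left(P{\left(-1 \right)} \right)} = 612 \cdot 2 = 1224$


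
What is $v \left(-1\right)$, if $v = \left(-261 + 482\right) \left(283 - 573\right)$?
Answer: $64090$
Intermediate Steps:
$v = -64090$ ($v = 221 \left(-290\right) = -64090$)
$v \left(-1\right) = \left(-64090\right) \left(-1\right) = 64090$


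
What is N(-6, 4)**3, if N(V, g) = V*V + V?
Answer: 27000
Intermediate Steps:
N(V, g) = V + V**2 (N(V, g) = V**2 + V = V + V**2)
N(-6, 4)**3 = (-6*(1 - 6))**3 = (-6*(-5))**3 = 30**3 = 27000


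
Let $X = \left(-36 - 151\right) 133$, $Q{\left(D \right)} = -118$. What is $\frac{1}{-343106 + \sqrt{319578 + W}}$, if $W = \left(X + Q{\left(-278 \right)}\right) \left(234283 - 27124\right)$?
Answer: $- \frac{343106}{122898103909} - \frac{i \sqrt{5176376673}}{122898103909} \approx -2.7918 \cdot 10^{-6} - 5.8542 \cdot 10^{-7} i$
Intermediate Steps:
$X = -24871$ ($X = \left(-187\right) 133 = -24871$)
$W = -5176696251$ ($W = \left(-24871 - 118\right) \left(234283 - 27124\right) = \left(-24989\right) 207159 = -5176696251$)
$\frac{1}{-343106 + \sqrt{319578 + W}} = \frac{1}{-343106 + \sqrt{319578 - 5176696251}} = \frac{1}{-343106 + \sqrt{-5176376673}} = \frac{1}{-343106 + i \sqrt{5176376673}}$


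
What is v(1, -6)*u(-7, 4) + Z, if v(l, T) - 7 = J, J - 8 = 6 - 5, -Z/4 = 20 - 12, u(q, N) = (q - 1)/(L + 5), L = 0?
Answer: -288/5 ≈ -57.600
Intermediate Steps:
u(q, N) = -⅕ + q/5 (u(q, N) = (q - 1)/(0 + 5) = (-1 + q)/5 = (-1 + q)*(⅕) = -⅕ + q/5)
Z = -32 (Z = -4*(20 - 12) = -4*8 = -32)
J = 9 (J = 8 + (6 - 5) = 8 + 1 = 9)
v(l, T) = 16 (v(l, T) = 7 + 9 = 16)
v(1, -6)*u(-7, 4) + Z = 16*(-⅕ + (⅕)*(-7)) - 32 = 16*(-⅕ - 7/5) - 32 = 16*(-8/5) - 32 = -128/5 - 32 = -288/5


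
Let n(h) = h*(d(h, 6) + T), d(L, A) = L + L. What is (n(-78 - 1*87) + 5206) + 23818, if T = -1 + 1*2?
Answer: 83309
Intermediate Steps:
d(L, A) = 2*L
T = 1 (T = -1 + 2 = 1)
n(h) = h*(1 + 2*h) (n(h) = h*(2*h + 1) = h*(1 + 2*h))
(n(-78 - 1*87) + 5206) + 23818 = ((-78 - 1*87)*(1 + 2*(-78 - 1*87)) + 5206) + 23818 = ((-78 - 87)*(1 + 2*(-78 - 87)) + 5206) + 23818 = (-165*(1 + 2*(-165)) + 5206) + 23818 = (-165*(1 - 330) + 5206) + 23818 = (-165*(-329) + 5206) + 23818 = (54285 + 5206) + 23818 = 59491 + 23818 = 83309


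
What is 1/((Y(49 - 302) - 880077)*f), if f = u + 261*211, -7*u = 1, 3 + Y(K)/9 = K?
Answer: -7/340154345976 ≈ -2.0579e-11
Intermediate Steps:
Y(K) = -27 + 9*K
u = -⅐ (u = -⅐*1 = -⅐ ≈ -0.14286)
f = 385496/7 (f = -⅐ + 261*211 = -⅐ + 55071 = 385496/7 ≈ 55071.)
1/((Y(49 - 302) - 880077)*f) = 1/(((-27 + 9*(49 - 302)) - 880077)*(385496/7)) = (7/385496)/((-27 + 9*(-253)) - 880077) = (7/385496)/((-27 - 2277) - 880077) = (7/385496)/(-2304 - 880077) = (7/385496)/(-882381) = -1/882381*7/385496 = -7/340154345976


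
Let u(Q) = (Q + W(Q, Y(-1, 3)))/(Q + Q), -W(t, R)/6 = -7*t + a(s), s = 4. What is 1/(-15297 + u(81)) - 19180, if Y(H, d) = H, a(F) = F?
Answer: -15821294354/824885 ≈ -19180.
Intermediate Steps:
W(t, R) = -24 + 42*t (W(t, R) = -6*(-7*t + 4) = -6*(4 - 7*t) = -24 + 42*t)
u(Q) = (-24 + 43*Q)/(2*Q) (u(Q) = (Q + (-24 + 42*Q))/(Q + Q) = (-24 + 43*Q)/((2*Q)) = (-24 + 43*Q)*(1/(2*Q)) = (-24 + 43*Q)/(2*Q))
1/(-15297 + u(81)) - 19180 = 1/(-15297 + (43/2 - 12/81)) - 19180 = 1/(-15297 + (43/2 - 12*1/81)) - 19180 = 1/(-15297 + (43/2 - 4/27)) - 19180 = 1/(-15297 + 1153/54) - 19180 = 1/(-824885/54) - 19180 = -54/824885 - 19180 = -15821294354/824885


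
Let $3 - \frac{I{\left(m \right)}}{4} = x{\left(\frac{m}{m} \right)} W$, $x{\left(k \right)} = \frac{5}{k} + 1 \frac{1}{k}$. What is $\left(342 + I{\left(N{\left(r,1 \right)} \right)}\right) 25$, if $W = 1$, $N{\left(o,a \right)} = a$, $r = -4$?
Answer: $8250$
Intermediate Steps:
$x{\left(k \right)} = \frac{6}{k}$ ($x{\left(k \right)} = \frac{5}{k} + \frac{1}{k} = \frac{6}{k}$)
$I{\left(m \right)} = -12$ ($I{\left(m \right)} = 12 - 4 \frac{6}{m \frac{1}{m}} 1 = 12 - 4 \cdot \frac{6}{1} \cdot 1 = 12 - 4 \cdot 6 \cdot 1 \cdot 1 = 12 - 4 \cdot 6 \cdot 1 = 12 - 24 = -12$)
$\left(342 + I{\left(N{\left(r,1 \right)} \right)}\right) 25 = \left(342 - 12\right) 25 = 330 \cdot 25 = 8250$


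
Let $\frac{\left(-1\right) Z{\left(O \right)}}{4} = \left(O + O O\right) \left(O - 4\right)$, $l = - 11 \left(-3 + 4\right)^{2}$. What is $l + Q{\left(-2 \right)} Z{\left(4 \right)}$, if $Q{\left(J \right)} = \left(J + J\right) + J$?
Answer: $-11$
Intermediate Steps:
$l = -11$ ($l = - 11 \cdot 1^{2} = \left(-11\right) 1 = -11$)
$Z{\left(O \right)} = - 4 \left(-4 + O\right) \left(O + O^{2}\right)$ ($Z{\left(O \right)} = - 4 \left(O + O O\right) \left(O - 4\right) = - 4 \left(O + O^{2}\right) \left(-4 + O\right) = - 4 \left(-4 + O\right) \left(O + O^{2}\right)$)
$Q{\left(J \right)} = 3 J$ ($Q{\left(J \right)} = 2 J + J = 3 J$)
$l + Q{\left(-2 \right)} Z{\left(4 \right)} = -11 + 3 \left(-2\right) 4 \cdot 4 \left(4 - 4^{2} + 3 \cdot 4\right) = -11 - 6 \cdot 4 \cdot 4 \left(4 - 16 + 12\right) = -11 - 6 \cdot 4 \cdot 4 \cdot 0 = -11 - 0 = -11 + 0 = -11$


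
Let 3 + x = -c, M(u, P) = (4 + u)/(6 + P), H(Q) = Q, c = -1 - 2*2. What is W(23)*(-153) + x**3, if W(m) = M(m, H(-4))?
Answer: -4115/2 ≈ -2057.5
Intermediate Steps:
c = -5 (c = -1 - 4 = -5)
M(u, P) = (4 + u)/(6 + P)
x = 2 (x = -3 - 1*(-5) = -3 + 5 = 2)
W(m) = 2 + m/2 (W(m) = (4 + m)/(6 - 4) = (4 + m)/2 = 2 + m/2)
W(23)*(-153) + x**3 = (2 + (1/2)*23)*(-153) + 2**3 = (2 + 23/2)*(-153) + 8 = (27/2)*(-153) + 8 = -4131/2 + 8 = -4115/2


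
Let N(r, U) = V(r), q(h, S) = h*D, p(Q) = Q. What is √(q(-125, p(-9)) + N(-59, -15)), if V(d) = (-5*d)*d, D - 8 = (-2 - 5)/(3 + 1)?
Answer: I*√72745/2 ≈ 134.86*I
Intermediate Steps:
D = 25/4 (D = 8 + (-2 - 5)/(3 + 1) = 8 - 7/4 = 25/4 ≈ 6.2500)
q(h, S) = 25*h/4 (q(h, S) = h*(25/4) = 25*h/4)
V(d) = -5*d²
N(r, U) = -5*r²
√(q(-125, p(-9)) + N(-59, -15)) = √((25/4)*(-125) - 5*(-59)²) = √(-3125/4 - 5*3481) = √(-3125/4 - 17405) = √(-72745/4) = I*√72745/2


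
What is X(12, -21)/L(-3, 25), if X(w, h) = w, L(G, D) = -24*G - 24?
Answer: ¼ ≈ 0.25000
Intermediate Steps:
L(G, D) = -24 - 24*G
X(12, -21)/L(-3, 25) = 12/(-24 - 24*(-3)) = 12/(-24 + 72) = 12/48 = 12*(1/48) = ¼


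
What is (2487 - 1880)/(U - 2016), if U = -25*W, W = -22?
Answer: -607/1466 ≈ -0.41405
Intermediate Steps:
U = 550 (U = -25*(-22) = 550)
(2487 - 1880)/(U - 2016) = (2487 - 1880)/(550 - 2016) = 607/(-1466) = 607*(-1/1466) = -607/1466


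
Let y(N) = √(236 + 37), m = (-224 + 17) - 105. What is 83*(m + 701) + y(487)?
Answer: 32287 + √273 ≈ 32304.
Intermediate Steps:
m = -312 (m = -207 - 105 = -312)
y(N) = √273
83*(m + 701) + y(487) = 83*(-312 + 701) + √273 = 83*389 + √273 = 32287 + √273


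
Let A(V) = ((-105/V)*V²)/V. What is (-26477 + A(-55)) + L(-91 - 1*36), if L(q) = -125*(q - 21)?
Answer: -8082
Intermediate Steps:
A(V) = -105 (A(V) = (-105*V)/V = -105)
L(q) = 2625 - 125*q (L(q) = -125*(-21 + q) = 2625 - 125*q)
(-26477 + A(-55)) + L(-91 - 1*36) = (-26477 - 105) + (2625 - 125*(-91 - 1*36)) = -26582 + (2625 - 125*(-91 - 36)) = -26582 + (2625 - 125*(-127)) = -26582 + (2625 + 15875) = -26582 + 18500 = -8082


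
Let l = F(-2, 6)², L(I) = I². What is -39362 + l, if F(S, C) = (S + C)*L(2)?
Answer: -39106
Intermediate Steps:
F(S, C) = 4*C + 4*S (F(S, C) = (S + C)*2² = (C + S)*4 = 4*C + 4*S)
l = 256 (l = (4*6 + 4*(-2))² = (24 - 8)² = 16² = 256)
-39362 + l = -39362 + 256 = -39106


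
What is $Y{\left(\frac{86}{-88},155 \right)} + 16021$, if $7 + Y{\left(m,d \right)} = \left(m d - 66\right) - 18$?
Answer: $\frac{694255}{44} \approx 15779.0$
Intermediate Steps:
$Y{\left(m,d \right)} = -91 + d m$ ($Y{\left(m,d \right)} = -7 + \left(\left(m d - 66\right) - 18\right) = -7 + \left(\left(d m - 66\right) - 18\right) = -7 + \left(\left(-66 + d m\right) - 18\right) = -7 + \left(-84 + d m\right) = -91 + d m$)
$Y{\left(\frac{86}{-88},155 \right)} + 16021 = \left(-91 + 155 \frac{86}{-88}\right) + 16021 = \left(-91 + 155 \cdot 86 \left(- \frac{1}{88}\right)\right) + 16021 = \left(-91 + 155 \left(- \frac{43}{44}\right)\right) + 16021 = \left(-91 - \frac{6665}{44}\right) + 16021 = - \frac{10669}{44} + 16021 = \frac{694255}{44}$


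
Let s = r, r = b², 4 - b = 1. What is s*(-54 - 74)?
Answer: -1152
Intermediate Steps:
b = 3 (b = 4 - 1*1 = 4 - 1 = 3)
r = 9 (r = 3² = 9)
s = 9
s*(-54 - 74) = 9*(-54 - 74) = 9*(-128) = -1152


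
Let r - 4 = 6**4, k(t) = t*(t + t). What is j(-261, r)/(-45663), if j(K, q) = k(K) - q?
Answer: -134942/45663 ≈ -2.9552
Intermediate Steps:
k(t) = 2*t**2 (k(t) = t*(2*t) = 2*t**2)
r = 1300 (r = 4 + 6**4 = 4 + 1296 = 1300)
j(K, q) = -q + 2*K**2 (j(K, q) = 2*K**2 - q = -q + 2*K**2)
j(-261, r)/(-45663) = (-1*1300 + 2*(-261)**2)/(-45663) = (-1300 + 2*68121)*(-1/45663) = (-1300 + 136242)*(-1/45663) = 134942*(-1/45663) = -134942/45663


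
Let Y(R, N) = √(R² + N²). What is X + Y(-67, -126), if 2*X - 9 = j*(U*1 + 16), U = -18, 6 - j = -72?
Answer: -147/2 + √20365 ≈ 69.206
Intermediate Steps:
j = 78 (j = 6 - 1*(-72) = 6 + 72 = 78)
Y(R, N) = √(N² + R²)
X = -147/2 (X = 9/2 + (78*(-18*1 + 16))/2 = 9/2 + (78*(-18 + 16))/2 = 9/2 + (78*(-2))/2 = 9/2 + (½)*(-156) = 9/2 - 78 = -147/2 ≈ -73.500)
X + Y(-67, -126) = -147/2 + √((-126)² + (-67)²) = -147/2 + √(15876 + 4489) = -147/2 + √20365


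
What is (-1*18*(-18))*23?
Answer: 7452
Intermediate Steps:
(-1*18*(-18))*23 = -18*(-18)*23 = 324*23 = 7452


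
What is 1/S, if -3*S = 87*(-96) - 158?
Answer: 3/8510 ≈ 0.00035253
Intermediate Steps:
S = 8510/3 (S = -(87*(-96) - 158)/3 = -(-8352 - 158)/3 = -⅓*(-8510) = 8510/3 ≈ 2836.7)
1/S = 1/(8510/3) = 3/8510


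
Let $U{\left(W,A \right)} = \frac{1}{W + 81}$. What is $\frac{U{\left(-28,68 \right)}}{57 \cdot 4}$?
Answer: $\frac{1}{12084} \approx 8.2754 \cdot 10^{-5}$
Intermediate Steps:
$U{\left(W,A \right)} = \frac{1}{81 + W}$
$\frac{U{\left(-28,68 \right)}}{57 \cdot 4} = \frac{1}{\left(81 - 28\right) 57 \cdot 4} = \frac{1}{53 \cdot 228} = \frac{1}{53} \cdot \frac{1}{228} = \frac{1}{12084}$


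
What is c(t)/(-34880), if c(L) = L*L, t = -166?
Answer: -6889/8720 ≈ -0.79002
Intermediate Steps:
c(L) = L²
c(t)/(-34880) = (-166)²/(-34880) = 27556*(-1/34880) = -6889/8720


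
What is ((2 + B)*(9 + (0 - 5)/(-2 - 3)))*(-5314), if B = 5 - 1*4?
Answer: -159420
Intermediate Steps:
B = 1 (B = 5 - 4 = 1)
((2 + B)*(9 + (0 - 5)/(-2 - 3)))*(-5314) = ((2 + 1)*(9 + (0 - 5)/(-2 - 3)))*(-5314) = (3*(9 - 5/(-5)))*(-5314) = (3*(9 - 5*(-1/5)))*(-5314) = (3*(9 + 1))*(-5314) = (3*10)*(-5314) = 30*(-5314) = -159420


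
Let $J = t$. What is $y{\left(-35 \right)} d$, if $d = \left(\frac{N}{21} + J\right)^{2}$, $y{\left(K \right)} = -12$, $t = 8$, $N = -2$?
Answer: $- \frac{110224}{147} \approx -749.82$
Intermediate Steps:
$J = 8$
$d = \frac{27556}{441}$ ($d = \left(- \frac{2}{21} + 8\right)^{2} = \left(\frac{166}{21}\right)^{2} = \frac{27556}{441} \approx 62.485$)
$y{\left(-35 \right)} d = \left(-12\right) \frac{27556}{441} = - \frac{110224}{147}$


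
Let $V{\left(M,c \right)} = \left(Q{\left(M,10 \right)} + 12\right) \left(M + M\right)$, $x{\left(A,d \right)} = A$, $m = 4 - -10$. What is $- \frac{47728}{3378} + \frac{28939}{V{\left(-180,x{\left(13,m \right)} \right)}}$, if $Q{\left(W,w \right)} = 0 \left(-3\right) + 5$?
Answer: $- \frac{64975217}{3445560} \approx -18.858$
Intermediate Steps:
$m = 14$ ($m = 4 + 10 = 14$)
$Q{\left(W,w \right)} = 5$ ($Q{\left(W,w \right)} = 0 + 5 = 5$)
$V{\left(M,c \right)} = 34 M$ ($V{\left(M,c \right)} = \left(5 + 12\right) \left(M + M\right) = 17 \cdot 2 M = 34 M$)
$- \frac{47728}{3378} + \frac{28939}{V{\left(-180,x{\left(13,m \right)} \right)}} = - \frac{47728}{3378} + \frac{28939}{34 \left(-180\right)} = \left(-47728\right) \frac{1}{3378} + \frac{28939}{-6120} = - \frac{23864}{1689} + 28939 \left(- \frac{1}{6120}\right) = - \frac{23864}{1689} - \frac{28939}{6120} = - \frac{64975217}{3445560}$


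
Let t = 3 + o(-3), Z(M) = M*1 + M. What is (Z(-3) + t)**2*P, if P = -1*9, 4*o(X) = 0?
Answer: -81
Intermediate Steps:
o(X) = 0 (o(X) = (1/4)*0 = 0)
Z(M) = 2*M (Z(M) = M + M = 2*M)
t = 3 (t = 3 + 0 = 3)
P = -9
(Z(-3) + t)**2*P = (2*(-3) + 3)**2*(-9) = (-6 + 3)**2*(-9) = (-3)**2*(-9) = 9*(-9) = -81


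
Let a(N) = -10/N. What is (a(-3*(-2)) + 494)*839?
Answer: 1239203/3 ≈ 4.1307e+5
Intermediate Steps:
(a(-3*(-2)) + 494)*839 = (-10/((-3*(-2))) + 494)*839 = (-10/6 + 494)*839 = (-10*⅙ + 494)*839 = (-5/3 + 494)*839 = (1477/3)*839 = 1239203/3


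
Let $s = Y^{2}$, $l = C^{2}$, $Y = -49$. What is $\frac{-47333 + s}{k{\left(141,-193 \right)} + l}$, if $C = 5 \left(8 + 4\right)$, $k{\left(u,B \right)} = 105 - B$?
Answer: $- \frac{22466}{1949} \approx -11.527$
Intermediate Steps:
$C = 60$ ($C = 5 \cdot 12 = 60$)
$l = 3600$ ($l = 60^{2} = 3600$)
$s = 2401$ ($s = \left(-49\right)^{2} = 2401$)
$\frac{-47333 + s}{k{\left(141,-193 \right)} + l} = \frac{-47333 + 2401}{\left(105 - -193\right) + 3600} = - \frac{44932}{\left(105 + 193\right) + 3600} = - \frac{44932}{298 + 3600} = - \frac{44932}{3898} = \left(-44932\right) \frac{1}{3898} = - \frac{22466}{1949}$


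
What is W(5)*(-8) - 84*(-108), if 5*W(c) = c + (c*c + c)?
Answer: 9016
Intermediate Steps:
W(c) = c**2/5 + 2*c/5 (W(c) = (c + (c*c + c))/5 = (c + (c**2 + c))/5 = (c + (c + c**2))/5 = (c**2 + 2*c)/5 = c**2/5 + 2*c/5)
W(5)*(-8) - 84*(-108) = ((1/5)*5*(2 + 5))*(-8) - 84*(-108) = ((1/5)*5*7)*(-8) + 9072 = 7*(-8) + 9072 = -56 + 9072 = 9016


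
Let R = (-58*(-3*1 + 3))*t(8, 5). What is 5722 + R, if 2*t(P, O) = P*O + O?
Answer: 5722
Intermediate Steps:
t(P, O) = O/2 + O*P/2 (t(P, O) = (P*O + O)/2 = (O*P + O)/2 = (O + O*P)/2 = O/2 + O*P/2)
R = 0 (R = (-58*(-3*1 + 3))*((1/2)*5*(1 + 8)) = (-58*(-3 + 3))*((1/2)*5*9) = -58*0*(45/2) = 0*(45/2) = 0)
5722 + R = 5722 + 0 = 5722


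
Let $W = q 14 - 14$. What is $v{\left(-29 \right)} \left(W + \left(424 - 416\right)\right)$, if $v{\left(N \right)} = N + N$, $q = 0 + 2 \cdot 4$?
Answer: $-6148$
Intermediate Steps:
$q = 8$ ($q = 0 + 8 = 8$)
$W = 98$ ($W = 8 \cdot 14 - 14 = 112 - 14 = 98$)
$v{\left(N \right)} = 2 N$
$v{\left(-29 \right)} \left(W + \left(424 - 416\right)\right) = 2 \left(-29\right) \left(98 + \left(424 - 416\right)\right) = - 58 \left(98 + \left(424 - 416\right)\right) = - 58 \left(98 + 8\right) = \left(-58\right) 106 = -6148$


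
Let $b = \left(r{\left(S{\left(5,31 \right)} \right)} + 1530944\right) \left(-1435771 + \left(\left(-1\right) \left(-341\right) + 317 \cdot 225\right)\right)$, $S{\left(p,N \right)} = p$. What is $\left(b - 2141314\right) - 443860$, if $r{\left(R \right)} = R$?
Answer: $-2088377770819$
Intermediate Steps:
$b = -2088375185645$ ($b = \left(5 + 1530944\right) \left(-1435771 + \left(\left(-1\right) \left(-341\right) + 317 \cdot 225\right)\right) = 1530949 \left(-1435771 + \left(341 + 71325\right)\right) = 1530949 \left(-1435771 + 71666\right) = 1530949 \left(-1364105\right) = -2088375185645$)
$\left(b - 2141314\right) - 443860 = \left(-2088375185645 - 2141314\right) - 443860 = -2088377326959 - 443860 = -2088377770819$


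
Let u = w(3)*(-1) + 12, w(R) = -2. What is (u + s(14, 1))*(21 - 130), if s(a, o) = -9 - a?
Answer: 981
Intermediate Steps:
u = 14 (u = -2*(-1) + 12 = 2 + 12 = 14)
(u + s(14, 1))*(21 - 130) = (14 + (-9 - 1*14))*(21 - 130) = (14 + (-9 - 14))*(-109) = (14 - 23)*(-109) = -9*(-109) = 981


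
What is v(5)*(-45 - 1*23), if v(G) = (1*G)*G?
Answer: -1700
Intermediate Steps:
v(G) = G² (v(G) = G*G = G²)
v(5)*(-45 - 1*23) = 5²*(-45 - 1*23) = 25*(-45 - 23) = 25*(-68) = -1700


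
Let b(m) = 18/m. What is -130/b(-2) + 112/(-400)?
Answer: 3187/225 ≈ 14.164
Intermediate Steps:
-130/b(-2) + 112/(-400) = -130/(18/(-2)) + 112/(-400) = -130/(18*(-1/2)) + 112*(-1/400) = -130/(-9) - 7/25 = -130*(-1/9) - 7/25 = 130/9 - 7/25 = 3187/225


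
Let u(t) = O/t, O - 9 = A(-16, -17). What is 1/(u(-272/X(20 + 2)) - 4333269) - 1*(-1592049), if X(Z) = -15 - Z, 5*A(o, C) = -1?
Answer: 2345583388617257/1473311053 ≈ 1.5920e+6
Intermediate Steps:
A(o, C) = -⅕ (A(o, C) = (⅕)*(-1) = -⅕)
O = 44/5 (O = 9 - ⅕ = 44/5 ≈ 8.8000)
u(t) = 44/(5*t)
1/(u(-272/X(20 + 2)) - 4333269) - 1*(-1592049) = 1/(44/(5*((-272/(-15 - (20 + 2))))) - 4333269) - 1*(-1592049) = 1/(44/(5*((-272/(-15 - 1*22)))) - 4333269) + 1592049 = 1/(44/(5*((-272/(-15 - 22)))) - 4333269) + 1592049 = 1/(44/(5*((-272/(-37)))) - 4333269) + 1592049 = 1/(44/(5*((-272*(-1/37)))) - 4333269) + 1592049 = 1/(44/(5*(272/37)) - 4333269) + 1592049 = 1/((44/5)*(37/272) - 4333269) + 1592049 = 1/(407/340 - 4333269) + 1592049 = 1/(-1473311053/340) + 1592049 = -340/1473311053 + 1592049 = 2345583388617257/1473311053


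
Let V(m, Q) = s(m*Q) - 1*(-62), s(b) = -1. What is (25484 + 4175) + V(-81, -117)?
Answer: 29720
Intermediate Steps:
V(m, Q) = 61 (V(m, Q) = -1 - 1*(-62) = -1 + 62 = 61)
(25484 + 4175) + V(-81, -117) = (25484 + 4175) + 61 = 29659 + 61 = 29720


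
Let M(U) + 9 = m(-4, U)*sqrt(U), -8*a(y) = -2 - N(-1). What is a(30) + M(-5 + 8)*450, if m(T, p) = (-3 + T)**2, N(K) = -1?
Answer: -32399/8 + 22050*sqrt(3) ≈ 34142.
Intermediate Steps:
a(y) = 1/8 (a(y) = -(-2 - 1*(-1))/8 = -(-2 + 1)/8 = -1/8*(-1) = 1/8)
M(U) = -9 + 49*sqrt(U) (M(U) = -9 + (-3 - 4)**2*sqrt(U) = -9 + (-7)**2*sqrt(U) = -9 + 49*sqrt(U))
a(30) + M(-5 + 8)*450 = 1/8 + (-9 + 49*sqrt(-5 + 8))*450 = 1/8 + (-9 + 49*sqrt(3))*450 = 1/8 + (-4050 + 22050*sqrt(3)) = -32399/8 + 22050*sqrt(3)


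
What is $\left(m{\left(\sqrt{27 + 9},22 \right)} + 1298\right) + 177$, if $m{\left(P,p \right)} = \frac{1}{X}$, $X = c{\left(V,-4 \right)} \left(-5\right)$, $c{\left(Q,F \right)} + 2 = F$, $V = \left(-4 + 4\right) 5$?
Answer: $\frac{44251}{30} \approx 1475.0$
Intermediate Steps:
$V = 0$ ($V = 0 \cdot 5 = 0$)
$c{\left(Q,F \right)} = -2 + F$
$X = 30$ ($X = \left(-2 - 4\right) \left(-5\right) = \left(-6\right) \left(-5\right) = 30$)
$m{\left(P,p \right)} = \frac{1}{30}$
$\left(m{\left(\sqrt{27 + 9},22 \right)} + 1298\right) + 177 = \left(\frac{1}{30} + 1298\right) + 177 = \frac{38941}{30} + 177 = \frac{44251}{30}$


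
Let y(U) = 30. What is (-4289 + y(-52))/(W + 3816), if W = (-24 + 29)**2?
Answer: -4259/3841 ≈ -1.1088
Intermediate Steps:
W = 25 (W = 5**2 = 25)
(-4289 + y(-52))/(W + 3816) = (-4289 + 30)/(25 + 3816) = -4259/3841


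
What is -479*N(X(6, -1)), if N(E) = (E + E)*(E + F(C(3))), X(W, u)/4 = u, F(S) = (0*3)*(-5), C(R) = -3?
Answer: -15328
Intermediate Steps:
F(S) = 0 (F(S) = 0*(-5) = 0)
X(W, u) = 4*u
N(E) = 2*E² (N(E) = (E + E)*(E + 0) = (2*E)*E = 2*E²)
-479*N(X(6, -1)) = -958*(4*(-1))² = -958*(-4)² = -958*16 = -479*32 = -15328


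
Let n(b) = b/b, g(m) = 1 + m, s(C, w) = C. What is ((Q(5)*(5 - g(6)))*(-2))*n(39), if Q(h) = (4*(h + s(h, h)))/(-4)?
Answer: -40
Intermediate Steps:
n(b) = 1
Q(h) = -2*h (Q(h) = (4*(h + h))/(-4) = (4*(2*h))*(-¼) = (8*h)*(-¼) = -2*h)
((Q(5)*(5 - g(6)))*(-2))*n(39) = (((-2*5)*(5 - (1 + 6)))*(-2))*1 = (-10*(5 - 1*7)*(-2))*1 = (-10*(5 - 7)*(-2))*1 = (-10*(-2)*(-2))*1 = (20*(-2))*1 = -40*1 = -40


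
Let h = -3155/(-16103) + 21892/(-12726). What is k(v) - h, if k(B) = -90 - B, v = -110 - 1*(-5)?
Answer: 1693139008/102463389 ≈ 16.524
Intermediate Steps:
v = -105 (v = -110 + 5 = -105)
h = -156188173/102463389 (h = -3155*(-1/16103) + 21892*(-1/12726) = 3155/16103 - 10946/6363 = -156188173/102463389 ≈ -1.5243)
k(v) - h = (-90 - 1*(-105)) - 1*(-156188173/102463389) = (-90 + 105) + 156188173/102463389 = 15 + 156188173/102463389 = 1693139008/102463389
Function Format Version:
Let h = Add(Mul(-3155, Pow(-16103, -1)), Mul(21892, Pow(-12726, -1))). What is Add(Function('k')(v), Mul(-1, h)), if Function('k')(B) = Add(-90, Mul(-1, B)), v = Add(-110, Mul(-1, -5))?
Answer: Rational(1693139008, 102463389) ≈ 16.524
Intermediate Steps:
v = -105 (v = Add(-110, 5) = -105)
h = Rational(-156188173, 102463389) (h = Add(Mul(-3155, Rational(-1, 16103)), Mul(21892, Rational(-1, 12726))) = Add(Rational(3155, 16103), Rational(-10946, 6363)) = Rational(-156188173, 102463389) ≈ -1.5243)
Add(Function('k')(v), Mul(-1, h)) = Add(Add(-90, Mul(-1, -105)), Mul(-1, Rational(-156188173, 102463389))) = Add(Add(-90, 105), Rational(156188173, 102463389)) = Add(15, Rational(156188173, 102463389)) = Rational(1693139008, 102463389)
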